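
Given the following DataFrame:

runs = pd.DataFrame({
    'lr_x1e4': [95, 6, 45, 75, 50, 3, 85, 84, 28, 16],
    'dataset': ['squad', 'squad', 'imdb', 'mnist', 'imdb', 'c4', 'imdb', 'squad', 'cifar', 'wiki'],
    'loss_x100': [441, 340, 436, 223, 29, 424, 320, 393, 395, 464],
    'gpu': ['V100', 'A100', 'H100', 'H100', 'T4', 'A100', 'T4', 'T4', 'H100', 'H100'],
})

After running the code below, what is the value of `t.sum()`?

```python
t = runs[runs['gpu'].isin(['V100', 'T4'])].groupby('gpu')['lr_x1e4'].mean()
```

168.0

filter rows where gpu in ['V100', 'T4']:
   lr_x1e4 dataset  loss_x100   gpu
0       95   squad        441  V100
4       50    imdb         29    T4
6       85    imdb        320    T4
7       84   squad        393    T4
group by gpu, mean of lr_x1e4:
gpu
T4      73.0
V100    95.0
Name: lr_x1e4, dtype: float64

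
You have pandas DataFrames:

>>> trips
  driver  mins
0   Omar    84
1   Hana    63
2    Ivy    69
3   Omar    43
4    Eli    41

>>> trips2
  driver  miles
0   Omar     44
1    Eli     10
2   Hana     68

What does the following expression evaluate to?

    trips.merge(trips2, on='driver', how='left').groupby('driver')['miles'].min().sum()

122.0

merge on 'driver' (how='left') → 5 rows:
  driver  mins  miles
0   Omar    84   44.0
1   Hana    63   68.0
2    Ivy    69    NaN
3   Omar    43   44.0
4    Eli    41   10.0
group by driver, min of miles:
driver
Eli     10.0
Hana    68.0
Ivy      NaN
Omar    44.0
Name: miles, dtype: float64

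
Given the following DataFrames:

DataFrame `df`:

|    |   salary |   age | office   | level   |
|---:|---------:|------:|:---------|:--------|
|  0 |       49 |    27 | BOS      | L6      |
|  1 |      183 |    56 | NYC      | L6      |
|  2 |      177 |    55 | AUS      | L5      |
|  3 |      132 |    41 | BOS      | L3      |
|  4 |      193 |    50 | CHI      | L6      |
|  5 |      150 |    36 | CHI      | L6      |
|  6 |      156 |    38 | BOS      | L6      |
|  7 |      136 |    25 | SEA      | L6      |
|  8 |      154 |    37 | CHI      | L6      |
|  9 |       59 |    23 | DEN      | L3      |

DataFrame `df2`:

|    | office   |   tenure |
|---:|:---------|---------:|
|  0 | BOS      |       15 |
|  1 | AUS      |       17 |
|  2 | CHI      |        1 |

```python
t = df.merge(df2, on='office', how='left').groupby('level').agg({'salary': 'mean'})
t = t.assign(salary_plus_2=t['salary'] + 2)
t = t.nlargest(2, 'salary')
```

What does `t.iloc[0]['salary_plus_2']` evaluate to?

merge on 'office' (how='left') → 10 rows:
   salary  age office level  tenure
0      49   27    BOS    L6    15.0
1     183   56    NYC    L6     NaN
2     177   55    AUS    L5    17.0
3     132   41    BOS    L3    15.0
4     193   50    CHI    L6     1.0
5     150   36    CHI    L6     1.0
6     156   38    BOS    L6    15.0
7     136   25    SEA    L6     NaN
8     154   37    CHI    L6     1.0
9      59   23    DEN    L3     NaN
group by level, mean of salary:
           salary
level            
L3      95.500000
L5     177.000000
L6     145.857143
add column salary_plus_2 = t['salary'] + 2:
           salary  salary_plus_2
level                           
L3      95.500000      97.500000
L5     177.000000     179.000000
L6     145.857143     147.857143
take 2 rows with largest salary:
           salary  salary_plus_2
level                           
L5     177.000000     179.000000
L6     145.857143     147.857143
Finally, value at position 0, column 'salary_plus_2' = 179.0.

179.0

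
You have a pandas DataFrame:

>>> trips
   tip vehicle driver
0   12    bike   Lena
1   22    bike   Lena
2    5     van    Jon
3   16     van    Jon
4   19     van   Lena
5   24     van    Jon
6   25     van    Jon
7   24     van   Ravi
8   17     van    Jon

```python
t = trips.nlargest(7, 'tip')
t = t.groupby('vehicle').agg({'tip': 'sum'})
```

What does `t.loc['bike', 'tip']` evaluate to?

take 7 rows with largest tip:
   tip vehicle driver
6   25     van    Jon
5   24     van    Jon
7   24     van   Ravi
1   22    bike   Lena
4   19     van   Lena
8   17     van    Jon
3   16     van    Jon
group by vehicle, sum of tip:
         tip
vehicle     
bike      22
van      125

22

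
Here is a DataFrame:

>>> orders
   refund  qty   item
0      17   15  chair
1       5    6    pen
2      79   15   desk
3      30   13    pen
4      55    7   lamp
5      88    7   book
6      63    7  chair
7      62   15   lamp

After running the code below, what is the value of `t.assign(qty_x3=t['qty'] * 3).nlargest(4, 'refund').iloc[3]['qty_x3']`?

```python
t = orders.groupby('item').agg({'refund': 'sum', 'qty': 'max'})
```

group by item: sum(refund), max(qty):
       refund  qty
item              
book       88    7
chair      80   15
desk       79   15
lamp      117   15
pen        35   13
add column qty_x3 = t['qty'] * 3:
       refund  qty  qty_x3
item                      
book       88    7      21
chair      80   15      45
desk       79   15      45
lamp      117   15      45
pen        35   13      39
take 4 rows with largest refund:
       refund  qty  qty_x3
item                      
lamp      117   15      45
book       88    7      21
chair      80   15      45
desk       79   15      45
value at position 3, column 'qty_x3' → 45

45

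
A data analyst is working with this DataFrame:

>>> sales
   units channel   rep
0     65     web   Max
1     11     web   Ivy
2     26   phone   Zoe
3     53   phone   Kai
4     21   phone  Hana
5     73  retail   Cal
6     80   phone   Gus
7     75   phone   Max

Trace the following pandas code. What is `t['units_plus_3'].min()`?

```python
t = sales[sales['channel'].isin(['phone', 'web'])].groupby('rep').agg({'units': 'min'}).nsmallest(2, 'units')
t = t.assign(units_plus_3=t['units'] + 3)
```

filter rows where channel in ['phone', 'web']:
   units channel   rep
0     65     web   Max
1     11     web   Ivy
2     26   phone   Zoe
3     53   phone   Kai
4     21   phone  Hana
6     80   phone   Gus
7     75   phone   Max
group by rep, min of units:
      units
rep        
Gus      80
Hana     21
Ivy      11
Kai      53
Max      65
Zoe      26
take 2 rows with smallest units:
      units
rep        
Ivy      11
Hana     21
add column units_plus_3 = t['units'] + 3:
      units  units_plus_3
rep                      
Ivy      11            14
Hana     21            24
The min of column 'units_plus_3' is 14.

14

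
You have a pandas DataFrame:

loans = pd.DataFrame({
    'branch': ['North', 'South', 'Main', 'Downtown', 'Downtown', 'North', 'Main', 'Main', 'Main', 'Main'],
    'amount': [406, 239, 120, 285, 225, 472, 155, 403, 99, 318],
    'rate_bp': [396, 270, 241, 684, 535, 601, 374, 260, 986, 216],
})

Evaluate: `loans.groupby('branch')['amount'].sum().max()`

group by branch, sum of amount:
branch
Downtown     510
Main        1095
North        878
South        239
Name: amount, dtype: int64
Taking the max of the resulting series gives 1095.

1095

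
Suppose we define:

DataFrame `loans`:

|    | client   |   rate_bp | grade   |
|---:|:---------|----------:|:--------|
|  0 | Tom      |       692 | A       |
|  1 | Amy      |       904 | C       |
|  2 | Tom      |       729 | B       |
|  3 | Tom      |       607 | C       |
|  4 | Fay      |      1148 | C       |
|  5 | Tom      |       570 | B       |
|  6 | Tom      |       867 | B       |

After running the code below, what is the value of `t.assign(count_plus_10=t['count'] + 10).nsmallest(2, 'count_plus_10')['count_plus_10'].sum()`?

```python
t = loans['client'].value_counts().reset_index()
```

value_counts of client:
client
Tom    5
Amy    1
Fay    1
Name: count, dtype: int64
reset_index():
  client  count
0    Tom      5
1    Amy      1
2    Fay      1
add column count_plus_10 = t['count'] + 10:
  client  count  count_plus_10
0    Tom      5             15
1    Amy      1             11
2    Fay      1             11
take 2 rows with smallest count_plus_10:
  client  count  count_plus_10
1    Amy      1             11
2    Fay      1             11
Reading off the sum of column 'count_plus_10', we get 22.

22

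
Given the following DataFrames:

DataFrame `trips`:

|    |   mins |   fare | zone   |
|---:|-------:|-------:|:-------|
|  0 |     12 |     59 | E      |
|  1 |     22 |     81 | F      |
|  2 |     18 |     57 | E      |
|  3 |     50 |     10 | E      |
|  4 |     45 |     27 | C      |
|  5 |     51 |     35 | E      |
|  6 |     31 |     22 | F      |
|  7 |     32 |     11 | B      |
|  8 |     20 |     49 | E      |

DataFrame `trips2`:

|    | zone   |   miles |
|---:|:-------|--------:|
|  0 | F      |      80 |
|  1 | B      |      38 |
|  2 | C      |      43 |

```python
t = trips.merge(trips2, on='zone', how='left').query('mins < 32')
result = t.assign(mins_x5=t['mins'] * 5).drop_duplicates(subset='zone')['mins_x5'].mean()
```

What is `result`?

merge on 'zone' (how='left') → 9 rows:
   mins  fare zone  miles
0    12    59    E    NaN
1    22    81    F   80.0
2    18    57    E    NaN
3    50    10    E    NaN
4    45    27    C   43.0
5    51    35    E    NaN
6    31    22    F   80.0
7    32    11    B   38.0
8    20    49    E    NaN
filter rows where mins < 32:
   mins  fare zone  miles
0    12    59    E    NaN
1    22    81    F   80.0
2    18    57    E    NaN
6    31    22    F   80.0
8    20    49    E    NaN
add column mins_x5 = t['mins'] * 5:
   mins  fare zone  miles  mins_x5
0    12    59    E    NaN       60
1    22    81    F   80.0      110
2    18    57    E    NaN       90
6    31    22    F   80.0      155
8    20    49    E    NaN      100
drop duplicate zone (keep=first):
   mins  fare zone  miles  mins_x5
0    12    59    E    NaN       60
1    22    81    F   80.0      110
Hence 85.0.

85.0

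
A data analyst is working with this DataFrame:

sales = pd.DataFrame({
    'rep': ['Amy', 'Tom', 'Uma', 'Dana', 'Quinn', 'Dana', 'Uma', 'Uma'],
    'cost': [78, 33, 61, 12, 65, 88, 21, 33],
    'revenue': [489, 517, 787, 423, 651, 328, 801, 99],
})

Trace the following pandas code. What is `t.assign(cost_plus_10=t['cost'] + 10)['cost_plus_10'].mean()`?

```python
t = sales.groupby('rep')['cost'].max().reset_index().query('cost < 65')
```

57.0

group by rep, max of cost:
rep
Amy      78
Dana     88
Quinn    65
Tom      33
Uma      61
Name: cost, dtype: int64
reset_index():
     rep  cost
0    Amy    78
1   Dana    88
2  Quinn    65
3    Tom    33
4    Uma    61
filter rows where cost < 65:
   rep  cost
3  Tom    33
4  Uma    61
add column cost_plus_10 = t['cost'] + 10:
   rep  cost  cost_plus_10
3  Tom    33            43
4  Uma    61            71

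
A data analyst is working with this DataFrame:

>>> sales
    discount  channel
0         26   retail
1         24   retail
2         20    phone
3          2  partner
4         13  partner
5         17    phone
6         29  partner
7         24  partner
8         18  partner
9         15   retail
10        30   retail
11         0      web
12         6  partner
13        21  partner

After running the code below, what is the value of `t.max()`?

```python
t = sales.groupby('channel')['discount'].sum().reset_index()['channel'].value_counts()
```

1

group by channel, sum of discount:
channel
partner    113
phone       37
retail      95
web          0
Name: discount, dtype: int64
reset_index():
   channel  discount
0  partner       113
1    phone        37
2   retail        95
3      web         0
value_counts of channel:
channel
partner    1
phone      1
retail     1
web        1
Name: count, dtype: int64
max of the resulting series → 1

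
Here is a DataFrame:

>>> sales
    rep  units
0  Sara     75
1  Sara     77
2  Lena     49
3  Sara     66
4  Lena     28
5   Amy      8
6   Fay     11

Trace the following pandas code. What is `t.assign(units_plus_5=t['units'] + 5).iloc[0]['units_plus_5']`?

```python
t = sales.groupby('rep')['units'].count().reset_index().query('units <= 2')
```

group by rep, count of units:
rep
Amy     1
Fay     1
Lena    2
Sara    3
Name: units, dtype: int64
reset_index():
    rep  units
0   Amy      1
1   Fay      1
2  Lena      2
3  Sara      3
filter rows where units <= 2:
    rep  units
0   Amy      1
1   Fay      1
2  Lena      2
add column units_plus_5 = t['units'] + 5:
    rep  units  units_plus_5
0   Amy      1             6
1   Fay      1             6
2  Lena      2             7
value at position 0, column 'units_plus_5' → 6

6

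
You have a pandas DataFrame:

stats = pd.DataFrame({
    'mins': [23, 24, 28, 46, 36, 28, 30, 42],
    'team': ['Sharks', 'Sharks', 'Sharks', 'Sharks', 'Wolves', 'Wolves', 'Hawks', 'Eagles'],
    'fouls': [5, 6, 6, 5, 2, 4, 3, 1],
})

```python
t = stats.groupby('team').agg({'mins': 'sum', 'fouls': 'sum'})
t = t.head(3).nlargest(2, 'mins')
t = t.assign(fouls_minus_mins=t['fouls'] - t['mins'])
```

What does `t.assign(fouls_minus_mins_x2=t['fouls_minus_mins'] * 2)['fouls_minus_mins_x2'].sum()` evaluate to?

-280

group by team: sum(mins), sum(fouls):
        mins  fouls
team               
Eagles    42      1
Hawks     30      3
Sharks   121     22
Wolves    64      6
take first 3 rows:
        mins  fouls
team               
Eagles    42      1
Hawks     30      3
Sharks   121     22
take 2 rows with largest mins:
        mins  fouls
team               
Sharks   121     22
Eagles    42      1
add column fouls_minus_mins = t['fouls'] - t['mins']:
        mins  fouls  fouls_minus_mins
team                                 
Sharks   121     22               -99
Eagles    42      1               -41
add column fouls_minus_mins_x2 = t['fouls_minus_mins'] * 2:
        mins  fouls  fouls_minus_mins  fouls_minus_mins_x2
team                                                      
Sharks   121     22               -99                 -198
Eagles    42      1               -41                  -82
Finally, sum of column 'fouls_minus_mins_x2' = -280.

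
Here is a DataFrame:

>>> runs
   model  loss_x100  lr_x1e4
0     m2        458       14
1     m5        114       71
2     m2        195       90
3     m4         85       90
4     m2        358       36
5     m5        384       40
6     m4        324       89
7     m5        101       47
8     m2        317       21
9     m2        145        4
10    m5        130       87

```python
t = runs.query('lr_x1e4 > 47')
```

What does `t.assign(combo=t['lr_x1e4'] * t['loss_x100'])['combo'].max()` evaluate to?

filter rows where lr_x1e4 > 47:
   model  loss_x100  lr_x1e4
1     m5        114       71
2     m2        195       90
3     m4         85       90
6     m4        324       89
10    m5        130       87
add column combo = t['lr_x1e4'] * t['loss_x100']:
   model  loss_x100  lr_x1e4  combo
1     m5        114       71   8094
2     m2        195       90  17550
3     m4         85       90   7650
6     m4        324       89  28836
10    m5        130       87  11310
Reading off the max of column 'combo', we get 28836.

28836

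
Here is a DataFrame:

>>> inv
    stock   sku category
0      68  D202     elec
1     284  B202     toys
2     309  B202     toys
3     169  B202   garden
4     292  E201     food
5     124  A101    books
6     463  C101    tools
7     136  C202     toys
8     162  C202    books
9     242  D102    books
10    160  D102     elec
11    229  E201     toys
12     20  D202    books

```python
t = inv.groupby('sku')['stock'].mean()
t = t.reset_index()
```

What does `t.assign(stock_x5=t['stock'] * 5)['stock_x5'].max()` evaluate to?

2315.0

group by sku, mean of stock:
sku
A101    124.0
B202    254.0
C101    463.0
C202    149.0
D102    201.0
D202     44.0
E201    260.5
Name: stock, dtype: float64
reset_index():
    sku  stock
0  A101  124.0
1  B202  254.0
2  C101  463.0
3  C202  149.0
4  D102  201.0
5  D202   44.0
6  E201  260.5
add column stock_x5 = t['stock'] * 5:
    sku  stock  stock_x5
0  A101  124.0     620.0
1  B202  254.0    1270.0
2  C101  463.0    2315.0
3  C202  149.0     745.0
4  D102  201.0    1005.0
5  D202   44.0     220.0
6  E201  260.5    1302.5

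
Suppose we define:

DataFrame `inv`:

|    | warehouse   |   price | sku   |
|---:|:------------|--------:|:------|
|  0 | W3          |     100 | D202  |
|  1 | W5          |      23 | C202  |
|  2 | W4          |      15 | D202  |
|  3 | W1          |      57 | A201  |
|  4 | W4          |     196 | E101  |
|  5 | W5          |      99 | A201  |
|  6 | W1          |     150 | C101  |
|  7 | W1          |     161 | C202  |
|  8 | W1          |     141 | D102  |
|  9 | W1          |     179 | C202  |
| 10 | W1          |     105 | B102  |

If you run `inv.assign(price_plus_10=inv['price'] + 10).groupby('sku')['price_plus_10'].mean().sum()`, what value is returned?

add column price_plus_10 = inv['price'] + 10:
   warehouse  price   sku  price_plus_10
0         W3    100  D202            110
1         W5     23  C202             33
2         W4     15  D202             25
3         W1     57  A201             67
4         W4    196  E101            206
5         W5     99  A201            109
6         W1    150  C101            160
7         W1    161  C202            171
8         W1    141  D102            151
9         W1    179  C202            189
10        W1    105  B102            115
group by sku, mean of price_plus_10:
sku
A201     88.0
B102    115.0
C101    160.0
C202    131.0
D102    151.0
D202     67.5
E101    206.0
Name: price_plus_10, dtype: float64

918.5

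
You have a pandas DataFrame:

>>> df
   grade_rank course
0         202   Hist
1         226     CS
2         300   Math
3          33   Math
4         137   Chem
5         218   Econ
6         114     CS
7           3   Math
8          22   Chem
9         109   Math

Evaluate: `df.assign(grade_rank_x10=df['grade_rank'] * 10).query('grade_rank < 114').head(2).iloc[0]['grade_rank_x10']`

add column grade_rank_x10 = df['grade_rank'] * 10:
   grade_rank course  grade_rank_x10
0         202   Hist            2020
1         226     CS            2260
2         300   Math            3000
3          33   Math             330
4         137   Chem            1370
5         218   Econ            2180
6         114     CS            1140
7           3   Math              30
8          22   Chem             220
9         109   Math            1090
filter rows where grade_rank < 114:
   grade_rank course  grade_rank_x10
3          33   Math             330
7           3   Math              30
8          22   Chem             220
9         109   Math            1090
take first 2 rows:
   grade_rank course  grade_rank_x10
3          33   Math             330
7           3   Math              30

330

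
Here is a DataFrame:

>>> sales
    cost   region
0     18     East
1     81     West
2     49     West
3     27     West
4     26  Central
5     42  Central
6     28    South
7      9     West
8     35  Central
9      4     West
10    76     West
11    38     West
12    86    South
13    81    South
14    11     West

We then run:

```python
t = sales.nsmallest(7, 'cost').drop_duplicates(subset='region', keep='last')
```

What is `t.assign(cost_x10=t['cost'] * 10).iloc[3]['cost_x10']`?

280

take 7 rows with smallest cost:
    cost   region
9      4     West
7      9     West
14    11     West
0     18     East
4     26  Central
3     27     West
6     28    South
drop duplicate region (keep=last):
   cost   region
0    18     East
4    26  Central
3    27     West
6    28    South
add column cost_x10 = t['cost'] * 10:
   cost   region  cost_x10
0    18     East       180
4    26  Central       260
3    27     West       270
6    28    South       280
Then the value at position 3, column 'cost_x10': 280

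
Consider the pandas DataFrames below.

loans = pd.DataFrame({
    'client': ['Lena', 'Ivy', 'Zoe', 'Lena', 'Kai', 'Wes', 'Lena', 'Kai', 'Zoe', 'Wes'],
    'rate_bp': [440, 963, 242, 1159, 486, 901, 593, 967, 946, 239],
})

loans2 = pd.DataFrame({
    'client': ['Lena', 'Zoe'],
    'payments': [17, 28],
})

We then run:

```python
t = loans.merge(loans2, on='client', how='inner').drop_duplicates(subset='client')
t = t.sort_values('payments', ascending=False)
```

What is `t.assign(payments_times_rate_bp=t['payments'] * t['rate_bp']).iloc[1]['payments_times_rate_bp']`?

7480

merge on 'client' (how='inner') → 5 rows:
  client  rate_bp  payments
0   Lena      440        17
1    Zoe      242        28
2   Lena     1159        17
3   Lena      593        17
4    Zoe      946        28
drop duplicate client (keep=first):
  client  rate_bp  payments
0   Lena      440        17
1    Zoe      242        28
sort by payments descending:
  client  rate_bp  payments
1    Zoe      242        28
0   Lena      440        17
add column payments_times_rate_bp = t['payments'] * t['rate_bp']:
  client  rate_bp  payments  payments_times_rate_bp
1    Zoe      242        28                    6776
0   Lena      440        17                    7480
The value at position 1, column 'payments_times_rate_bp' is 7480.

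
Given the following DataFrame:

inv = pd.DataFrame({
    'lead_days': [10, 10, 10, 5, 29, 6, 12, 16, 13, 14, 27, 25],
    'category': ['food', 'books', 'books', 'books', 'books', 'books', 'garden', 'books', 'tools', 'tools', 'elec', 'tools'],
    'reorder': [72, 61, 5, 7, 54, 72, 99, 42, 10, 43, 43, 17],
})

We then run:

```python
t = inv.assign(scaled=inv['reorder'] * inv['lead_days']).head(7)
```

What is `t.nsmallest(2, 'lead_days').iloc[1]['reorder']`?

add column scaled = inv['reorder'] * inv['lead_days']:
    lead_days category  reorder  scaled
0          10     food       72     720
1          10    books       61     610
2          10    books        5      50
3           5    books        7      35
4          29    books       54    1566
5           6    books       72     432
6          12   garden       99    1188
7          16    books       42     672
8          13    tools       10     130
9          14    tools       43     602
10         27     elec       43    1161
11         25    tools       17     425
take first 7 rows:
   lead_days category  reorder  scaled
0         10     food       72     720
1         10    books       61     610
2         10    books        5      50
3          5    books        7      35
4         29    books       54    1566
5          6    books       72     432
6         12   garden       99    1188
take 2 rows with smallest lead_days:
   lead_days category  reorder  scaled
3          5    books        7      35
5          6    books       72     432

72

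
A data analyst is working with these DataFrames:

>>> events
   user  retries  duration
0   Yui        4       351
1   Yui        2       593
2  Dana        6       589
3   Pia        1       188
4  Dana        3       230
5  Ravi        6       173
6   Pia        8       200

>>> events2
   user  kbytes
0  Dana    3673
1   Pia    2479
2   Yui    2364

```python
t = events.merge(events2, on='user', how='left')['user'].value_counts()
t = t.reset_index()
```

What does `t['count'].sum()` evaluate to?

merge on 'user' (how='left') → 7 rows:
   user  retries  duration  kbytes
0   Yui        4       351  2364.0
1   Yui        2       593  2364.0
2  Dana        6       589  3673.0
3   Pia        1       188  2479.0
4  Dana        3       230  3673.0
5  Ravi        6       173     NaN
6   Pia        8       200  2479.0
value_counts of user:
user
Yui     2
Dana    2
Pia     2
Ravi    1
Name: count, dtype: int64
reset_index():
   user  count
0   Yui      2
1  Dana      2
2   Pia      2
3  Ravi      1
Then the sum of column 'count': 7

7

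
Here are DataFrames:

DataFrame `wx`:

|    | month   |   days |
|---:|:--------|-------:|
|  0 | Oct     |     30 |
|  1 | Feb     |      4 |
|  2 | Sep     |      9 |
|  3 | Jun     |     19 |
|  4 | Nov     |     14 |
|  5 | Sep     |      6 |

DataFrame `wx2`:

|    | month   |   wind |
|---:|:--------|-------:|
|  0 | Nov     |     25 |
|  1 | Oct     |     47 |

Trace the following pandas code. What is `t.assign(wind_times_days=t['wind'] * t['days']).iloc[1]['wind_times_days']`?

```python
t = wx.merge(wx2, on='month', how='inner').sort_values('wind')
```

merge on 'month' (how='inner') → 2 rows:
  month  days  wind
0   Oct    30    47
1   Nov    14    25
sort by wind:
  month  days  wind
1   Nov    14    25
0   Oct    30    47
add column wind_times_days = t['wind'] * t['days']:
  month  days  wind  wind_times_days
1   Nov    14    25              350
0   Oct    30    47             1410
Finally, value at position 1, column 'wind_times_days' = 1410.

1410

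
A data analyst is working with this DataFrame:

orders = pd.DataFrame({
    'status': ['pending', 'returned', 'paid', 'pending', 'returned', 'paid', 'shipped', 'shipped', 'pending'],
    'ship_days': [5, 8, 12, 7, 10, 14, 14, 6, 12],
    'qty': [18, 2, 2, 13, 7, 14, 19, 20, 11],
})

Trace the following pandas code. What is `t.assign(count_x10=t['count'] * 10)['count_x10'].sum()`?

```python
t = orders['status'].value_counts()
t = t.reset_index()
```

value_counts of status:
status
pending     3
returned    2
paid        2
shipped     2
Name: count, dtype: int64
reset_index():
     status  count
0   pending      3
1  returned      2
2      paid      2
3   shipped      2
add column count_x10 = t['count'] * 10:
     status  count  count_x10
0   pending      3         30
1  returned      2         20
2      paid      2         20
3   shipped      2         20
Reading off the sum of column 'count_x10', we get 90.

90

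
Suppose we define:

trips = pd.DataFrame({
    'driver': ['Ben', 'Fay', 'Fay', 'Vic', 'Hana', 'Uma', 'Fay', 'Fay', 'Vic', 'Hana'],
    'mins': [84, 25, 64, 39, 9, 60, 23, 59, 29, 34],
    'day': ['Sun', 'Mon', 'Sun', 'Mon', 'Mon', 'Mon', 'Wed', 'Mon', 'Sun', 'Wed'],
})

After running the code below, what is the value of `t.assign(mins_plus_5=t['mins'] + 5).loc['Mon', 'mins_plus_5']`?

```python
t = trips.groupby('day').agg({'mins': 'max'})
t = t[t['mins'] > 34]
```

65

group by day, max of mins:
     mins
day      
Mon    60
Sun    84
Wed    34
filter rows where mins > 34:
     mins
day      
Mon    60
Sun    84
add column mins_plus_5 = t['mins'] + 5:
     mins  mins_plus_5
day                   
Mon    60           65
Sun    84           89
Reading off the value at row 'Mon', column 'mins_plus_5', we get 65.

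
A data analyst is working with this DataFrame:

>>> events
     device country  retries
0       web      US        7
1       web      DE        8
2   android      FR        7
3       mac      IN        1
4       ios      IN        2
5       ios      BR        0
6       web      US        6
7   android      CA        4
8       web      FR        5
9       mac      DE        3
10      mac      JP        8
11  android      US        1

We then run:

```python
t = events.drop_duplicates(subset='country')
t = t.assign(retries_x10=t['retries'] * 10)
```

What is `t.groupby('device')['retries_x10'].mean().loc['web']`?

drop duplicate country (keep=first):
     device country  retries
0       web      US        7
1       web      DE        8
2   android      FR        7
3       mac      IN        1
5       ios      BR        0
7   android      CA        4
10      mac      JP        8
add column retries_x10 = t['retries'] * 10:
     device country  retries  retries_x10
0       web      US        7           70
1       web      DE        8           80
2   android      FR        7           70
3       mac      IN        1           10
5       ios      BR        0            0
7   android      CA        4           40
10      mac      JP        8           80
group by device, mean of retries_x10:
device
android    55.0
ios         0.0
mac        45.0
web        75.0
Name: retries_x10, dtype: float64
Reading off the value at index 'web', we get 75.0.

75.0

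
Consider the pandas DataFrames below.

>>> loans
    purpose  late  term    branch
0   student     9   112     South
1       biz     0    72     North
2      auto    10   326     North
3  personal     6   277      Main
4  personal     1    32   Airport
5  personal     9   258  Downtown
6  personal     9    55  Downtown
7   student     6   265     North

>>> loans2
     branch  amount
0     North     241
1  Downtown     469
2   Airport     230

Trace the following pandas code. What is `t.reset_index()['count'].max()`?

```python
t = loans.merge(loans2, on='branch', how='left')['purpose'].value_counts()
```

merge on 'branch' (how='left') → 8 rows:
    purpose  late  term    branch  amount
0   student     9   112     South     NaN
1       biz     0    72     North   241.0
2      auto    10   326     North   241.0
3  personal     6   277      Main     NaN
4  personal     1    32   Airport   230.0
5  personal     9   258  Downtown   469.0
6  personal     9    55  Downtown   469.0
7   student     6   265     North   241.0
value_counts of purpose:
purpose
personal    4
student     2
biz         1
auto        1
Name: count, dtype: int64
reset_index():
    purpose  count
0  personal      4
1   student      2
2       biz      1
3      auto      1
The max of column 'count' is 4.

4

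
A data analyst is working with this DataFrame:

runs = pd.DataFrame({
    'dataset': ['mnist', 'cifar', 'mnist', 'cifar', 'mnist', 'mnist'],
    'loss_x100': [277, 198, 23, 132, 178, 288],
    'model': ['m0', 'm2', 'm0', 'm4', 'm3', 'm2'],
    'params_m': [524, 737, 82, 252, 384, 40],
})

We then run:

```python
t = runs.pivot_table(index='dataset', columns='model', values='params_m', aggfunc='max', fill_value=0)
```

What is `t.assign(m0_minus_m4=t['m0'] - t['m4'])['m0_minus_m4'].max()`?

pivot: rows=dataset, cols=model, max(params_m):
model     m0   m2   m3   m4
dataset                    
cifar      0  737    0  252
mnist    524   40  384    0
add column m0_minus_m4 = t['m0'] - t['m4']:
model     m0   m2   m3   m4  m0_minus_m4
dataset                                 
cifar      0  737    0  252         -252
mnist    524   40  384    0          524
So max() = 524.

524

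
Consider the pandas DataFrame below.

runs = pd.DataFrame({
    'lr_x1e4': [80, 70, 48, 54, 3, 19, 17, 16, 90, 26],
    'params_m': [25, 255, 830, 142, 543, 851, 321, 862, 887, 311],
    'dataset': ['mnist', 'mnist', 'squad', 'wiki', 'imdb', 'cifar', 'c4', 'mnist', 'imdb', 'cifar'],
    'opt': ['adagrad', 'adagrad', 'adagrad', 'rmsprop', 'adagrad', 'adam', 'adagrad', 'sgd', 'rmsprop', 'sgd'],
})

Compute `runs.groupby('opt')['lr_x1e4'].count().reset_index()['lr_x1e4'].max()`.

group by opt, count of lr_x1e4:
opt
adagrad    5
adam       1
rmsprop    2
sgd        2
Name: lr_x1e4, dtype: int64
reset_index():
       opt  lr_x1e4
0  adagrad        5
1     adam        1
2  rmsprop        2
3      sgd        2
Hence 5.

5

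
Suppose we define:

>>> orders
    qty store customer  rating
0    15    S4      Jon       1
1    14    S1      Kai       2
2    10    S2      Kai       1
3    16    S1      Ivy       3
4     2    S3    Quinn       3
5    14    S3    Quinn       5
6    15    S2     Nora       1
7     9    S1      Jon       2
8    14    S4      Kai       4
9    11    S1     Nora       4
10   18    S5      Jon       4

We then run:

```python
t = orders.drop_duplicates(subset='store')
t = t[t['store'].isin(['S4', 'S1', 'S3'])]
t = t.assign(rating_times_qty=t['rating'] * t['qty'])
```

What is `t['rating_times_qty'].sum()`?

49

drop duplicate store (keep=first):
    qty store customer  rating
0    15    S4      Jon       1
1    14    S1      Kai       2
2    10    S2      Kai       1
4     2    S3    Quinn       3
10   18    S5      Jon       4
filter rows where store in ['S4', 'S1', 'S3']:
   qty store customer  rating
0   15    S4      Jon       1
1   14    S1      Kai       2
4    2    S3    Quinn       3
add column rating_times_qty = t['rating'] * t['qty']:
   qty store customer  rating  rating_times_qty
0   15    S4      Jon       1                15
1   14    S1      Kai       2                28
4    2    S3    Quinn       3                 6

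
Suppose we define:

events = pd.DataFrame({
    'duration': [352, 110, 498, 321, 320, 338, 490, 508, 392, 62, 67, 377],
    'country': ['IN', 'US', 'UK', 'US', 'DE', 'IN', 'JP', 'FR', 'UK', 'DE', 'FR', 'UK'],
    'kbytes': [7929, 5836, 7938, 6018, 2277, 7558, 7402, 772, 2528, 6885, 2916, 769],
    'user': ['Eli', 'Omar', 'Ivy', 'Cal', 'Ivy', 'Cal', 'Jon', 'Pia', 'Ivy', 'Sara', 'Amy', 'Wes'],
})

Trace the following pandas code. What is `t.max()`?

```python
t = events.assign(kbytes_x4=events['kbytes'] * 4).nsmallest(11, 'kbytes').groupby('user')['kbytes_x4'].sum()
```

54304

add column kbytes_x4 = events['kbytes'] * 4:
    duration country  kbytes  user  kbytes_x4
0        352      IN    7929   Eli      31716
1        110      US    5836  Omar      23344
2        498      UK    7938   Ivy      31752
3        321      US    6018   Cal      24072
4        320      DE    2277   Ivy       9108
5        338      IN    7558   Cal      30232
6        490      JP    7402   Jon      29608
7        508      FR     772   Pia       3088
8        392      UK    2528   Ivy      10112
9         62      DE    6885  Sara      27540
10        67      FR    2916   Amy      11664
11       377      UK     769   Wes       3076
take 11 rows with smallest kbytes:
    duration country  kbytes  user  kbytes_x4
11       377      UK     769   Wes       3076
7        508      FR     772   Pia       3088
4        320      DE    2277   Ivy       9108
8        392      UK    2528   Ivy      10112
10        67      FR    2916   Amy      11664
1        110      US    5836  Omar      23344
3        321      US    6018   Cal      24072
9         62      DE    6885  Sara      27540
6        490      JP    7402   Jon      29608
5        338      IN    7558   Cal      30232
0        352      IN    7929   Eli      31716
group by user, sum of kbytes_x4:
user
Amy     11664
Cal     54304
Eli     31716
Ivy     19220
Jon     29608
Omar    23344
Pia      3088
Sara    27540
Wes      3076
Name: kbytes_x4, dtype: int64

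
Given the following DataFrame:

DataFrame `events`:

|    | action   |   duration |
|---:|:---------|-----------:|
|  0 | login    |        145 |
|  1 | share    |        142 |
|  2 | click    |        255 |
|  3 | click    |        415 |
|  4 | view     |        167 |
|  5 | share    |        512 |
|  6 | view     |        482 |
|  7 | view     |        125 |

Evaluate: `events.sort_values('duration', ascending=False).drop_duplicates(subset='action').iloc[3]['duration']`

sort by duration descending:
  action  duration
5  share       512
6   view       482
3  click       415
2  click       255
4   view       167
0  login       145
1  share       142
7   view       125
drop duplicate action (keep=first):
  action  duration
5  share       512
6   view       482
3  click       415
0  login       145
So iloc[3]['duration'] = 145.

145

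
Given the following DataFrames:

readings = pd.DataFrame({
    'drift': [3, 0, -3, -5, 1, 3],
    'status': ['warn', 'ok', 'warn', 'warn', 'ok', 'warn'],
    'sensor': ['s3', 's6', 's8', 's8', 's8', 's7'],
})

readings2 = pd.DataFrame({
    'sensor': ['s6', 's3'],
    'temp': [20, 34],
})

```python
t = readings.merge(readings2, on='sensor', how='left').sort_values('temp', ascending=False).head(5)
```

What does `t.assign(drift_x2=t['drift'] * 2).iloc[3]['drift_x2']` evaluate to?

merge on 'sensor' (how='left') → 6 rows:
   drift status sensor  temp
0      3   warn     s3  34.0
1      0     ok     s6  20.0
2     -3   warn     s8   NaN
3     -5   warn     s8   NaN
4      1     ok     s8   NaN
5      3   warn     s7   NaN
sort by temp descending:
   drift status sensor  temp
0      3   warn     s3  34.0
1      0     ok     s6  20.0
2     -3   warn     s8   NaN
3     -5   warn     s8   NaN
4      1     ok     s8   NaN
5      3   warn     s7   NaN
take first 5 rows:
   drift status sensor  temp
0      3   warn     s3  34.0
1      0     ok     s6  20.0
2     -3   warn     s8   NaN
3     -5   warn     s8   NaN
4      1     ok     s8   NaN
add column drift_x2 = t['drift'] * 2:
   drift status sensor  temp  drift_x2
0      3   warn     s3  34.0         6
1      0     ok     s6  20.0         0
2     -3   warn     s8   NaN        -6
3     -5   warn     s8   NaN       -10
4      1     ok     s8   NaN         2
Finally, value at position 3, column 'drift_x2' = -10.

-10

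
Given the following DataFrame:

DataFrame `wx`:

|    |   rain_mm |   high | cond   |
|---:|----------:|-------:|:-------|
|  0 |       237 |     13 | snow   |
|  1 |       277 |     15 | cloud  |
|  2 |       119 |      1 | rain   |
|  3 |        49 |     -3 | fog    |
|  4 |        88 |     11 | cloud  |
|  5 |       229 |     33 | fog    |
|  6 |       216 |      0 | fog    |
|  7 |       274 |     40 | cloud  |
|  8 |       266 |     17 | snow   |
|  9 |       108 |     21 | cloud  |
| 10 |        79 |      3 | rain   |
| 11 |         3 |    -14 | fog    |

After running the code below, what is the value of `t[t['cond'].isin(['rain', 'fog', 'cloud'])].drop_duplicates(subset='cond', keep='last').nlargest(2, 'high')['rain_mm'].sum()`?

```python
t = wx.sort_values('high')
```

sort by high:
    rain_mm  high   cond
11        3   -14    fog
3        49    -3    fog
6       216     0    fog
2       119     1   rain
10       79     3   rain
4        88    11  cloud
0       237    13   snow
1       277    15  cloud
8       266    17   snow
9       108    21  cloud
5       229    33    fog
7       274    40  cloud
filter rows where cond in ['rain', 'fog', 'cloud']:
    rain_mm  high   cond
11        3   -14    fog
3        49    -3    fog
6       216     0    fog
2       119     1   rain
10       79     3   rain
4        88    11  cloud
1       277    15  cloud
9       108    21  cloud
5       229    33    fog
7       274    40  cloud
drop duplicate cond (keep=last):
    rain_mm  high   cond
10       79     3   rain
5       229    33    fog
7       274    40  cloud
take 2 rows with largest high:
   rain_mm  high   cond
7      274    40  cloud
5      229    33    fog

503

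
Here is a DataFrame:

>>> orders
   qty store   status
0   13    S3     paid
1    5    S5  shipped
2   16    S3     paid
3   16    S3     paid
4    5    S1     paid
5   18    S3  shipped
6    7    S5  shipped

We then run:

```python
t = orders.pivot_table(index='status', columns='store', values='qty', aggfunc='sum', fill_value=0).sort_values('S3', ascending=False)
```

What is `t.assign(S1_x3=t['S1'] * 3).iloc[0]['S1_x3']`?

15

pivot: rows=status, cols=store, sum(qty):
store    S1  S3  S5
status             
paid      5  45   0
shipped   0  18  12
sort by S3 descending:
store    S1  S3  S5
status             
paid      5  45   0
shipped   0  18  12
add column S1_x3 = t['S1'] * 3:
store    S1  S3  S5  S1_x3
status                    
paid      5  45   0     15
shipped   0  18  12      0
Then the value at position 0, column 'S1_x3': 15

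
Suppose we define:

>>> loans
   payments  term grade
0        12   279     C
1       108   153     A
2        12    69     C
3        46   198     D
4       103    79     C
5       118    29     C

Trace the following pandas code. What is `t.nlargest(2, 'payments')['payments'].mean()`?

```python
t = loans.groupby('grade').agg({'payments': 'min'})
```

group by grade, min of payments:
       payments
grade          
A           108
C            12
D            46
take 2 rows with largest payments:
       payments
grade          
A           108
D            46

77.0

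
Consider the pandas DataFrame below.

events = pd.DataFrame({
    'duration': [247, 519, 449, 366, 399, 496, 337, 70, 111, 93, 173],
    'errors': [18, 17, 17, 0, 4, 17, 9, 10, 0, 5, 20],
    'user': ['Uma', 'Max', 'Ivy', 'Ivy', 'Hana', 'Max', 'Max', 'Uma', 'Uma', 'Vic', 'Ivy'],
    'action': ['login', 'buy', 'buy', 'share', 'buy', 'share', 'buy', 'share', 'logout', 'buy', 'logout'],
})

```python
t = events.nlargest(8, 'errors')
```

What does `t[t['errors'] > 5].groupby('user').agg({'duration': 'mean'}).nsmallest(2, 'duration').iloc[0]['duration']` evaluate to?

158.5

take 8 rows with largest errors:
    duration  errors user  action
10       173      20  Ivy  logout
0        247      18  Uma   login
1        519      17  Max     buy
2        449      17  Ivy     buy
5        496      17  Max   share
7         70      10  Uma   share
6        337       9  Max     buy
9         93       5  Vic     buy
filter rows where errors > 5:
    duration  errors user  action
10       173      20  Ivy  logout
0        247      18  Uma   login
1        519      17  Max     buy
2        449      17  Ivy     buy
5        496      17  Max   share
7         70      10  Uma   share
6        337       9  Max     buy
group by user, mean of duration:
        duration
user            
Ivy   311.000000
Max   450.666667
Uma   158.500000
take 2 rows with smallest duration:
      duration
user          
Uma      158.5
Ivy      311.0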